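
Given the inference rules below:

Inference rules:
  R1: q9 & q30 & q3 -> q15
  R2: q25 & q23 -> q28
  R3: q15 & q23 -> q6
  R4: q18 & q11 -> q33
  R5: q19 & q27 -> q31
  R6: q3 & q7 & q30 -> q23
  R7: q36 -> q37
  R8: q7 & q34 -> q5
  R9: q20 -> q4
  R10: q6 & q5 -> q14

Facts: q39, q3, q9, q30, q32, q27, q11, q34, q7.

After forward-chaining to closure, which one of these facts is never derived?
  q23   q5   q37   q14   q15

q37

Round 1: R1 [q9 & q30 & q3 -> q15]; R6 [q3 & q7 & q30 -> q23]; R8 [q7 & q34 -> q5]. Adds q15, q23, q5.
Round 2: R3 [q15 & q23 -> q6]. Adds q6.
Round 3: R10 [q6 & q5 -> q14]. Adds q14.
Derived: q15 (round 1), q14 (round 3), q23 (round 1), q5 (round 1). q37 never appears in any round.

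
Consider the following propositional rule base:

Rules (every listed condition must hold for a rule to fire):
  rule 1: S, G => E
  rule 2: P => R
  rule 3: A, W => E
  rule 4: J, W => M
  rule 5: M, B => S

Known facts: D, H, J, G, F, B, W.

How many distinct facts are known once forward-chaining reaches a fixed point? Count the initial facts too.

10

Round 1: rule 4 [J, W => M]. New: M.
Round 2: rule 5 [M, B => S]. New: S.
Round 3: rule 1 [S, G => E]. New: E.
Closure: {B, D, E, F, G, H, J, M, S, W} — 10 facts.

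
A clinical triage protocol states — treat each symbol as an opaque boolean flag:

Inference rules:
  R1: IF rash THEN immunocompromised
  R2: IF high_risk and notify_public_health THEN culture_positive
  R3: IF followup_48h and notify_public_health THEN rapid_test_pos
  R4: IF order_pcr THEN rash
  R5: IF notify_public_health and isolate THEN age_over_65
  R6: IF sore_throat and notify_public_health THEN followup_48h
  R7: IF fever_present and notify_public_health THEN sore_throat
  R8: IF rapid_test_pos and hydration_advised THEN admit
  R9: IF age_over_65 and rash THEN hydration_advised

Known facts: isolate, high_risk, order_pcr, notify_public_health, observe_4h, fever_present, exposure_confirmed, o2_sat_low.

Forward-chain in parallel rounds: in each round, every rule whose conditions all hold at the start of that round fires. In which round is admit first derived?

Round 1: R2 [IF high_risk and notify_public_health THEN culture_positive]; R4 [IF order_pcr THEN rash]; R5 [IF notify_public_health and isolate THEN age_over_65]; R7 [IF fever_present and notify_public_health THEN sore_throat]. Adds culture_positive, rash, age_over_65, sore_throat.
Round 2: R1 [IF rash THEN immunocompromised]; R6 [IF sore_throat and notify_public_health THEN followup_48h]; R9 [IF age_over_65 and rash THEN hydration_advised]. Adds immunocompromised, followup_48h, hydration_advised.
Round 3: R3 [IF followup_48h and notify_public_health THEN rapid_test_pos]. Adds rapid_test_pos.
Round 4: R8 [IF rapid_test_pos and hydration_advised THEN admit]. Adds admit.
admit first appears in round 4.

4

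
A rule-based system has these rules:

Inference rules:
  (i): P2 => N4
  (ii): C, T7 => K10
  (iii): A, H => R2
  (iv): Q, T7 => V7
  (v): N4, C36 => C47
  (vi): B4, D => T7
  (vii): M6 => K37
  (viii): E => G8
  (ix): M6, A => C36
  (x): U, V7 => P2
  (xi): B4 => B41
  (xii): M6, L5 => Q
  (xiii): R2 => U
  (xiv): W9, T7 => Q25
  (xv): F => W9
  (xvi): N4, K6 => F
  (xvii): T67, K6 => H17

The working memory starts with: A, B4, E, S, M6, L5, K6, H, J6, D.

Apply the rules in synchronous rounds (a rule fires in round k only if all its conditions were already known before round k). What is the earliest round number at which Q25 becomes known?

7

Round 1 fires (iii), (vi), (vii), (viii), (ix), (xi), (xii), giving R2, T7, K37, G8, C36, B41, Q.
Round 2 fires (iv), (xiii), giving V7, U.
Round 3 fires (x), giving P2.
Round 4 fires (i), giving N4.
Round 5 fires (v), (xvi), giving C47, F.
Round 6 fires (xv), giving W9.
Round 7 fires (xiv), giving Q25.
Q25 first appears in round 7.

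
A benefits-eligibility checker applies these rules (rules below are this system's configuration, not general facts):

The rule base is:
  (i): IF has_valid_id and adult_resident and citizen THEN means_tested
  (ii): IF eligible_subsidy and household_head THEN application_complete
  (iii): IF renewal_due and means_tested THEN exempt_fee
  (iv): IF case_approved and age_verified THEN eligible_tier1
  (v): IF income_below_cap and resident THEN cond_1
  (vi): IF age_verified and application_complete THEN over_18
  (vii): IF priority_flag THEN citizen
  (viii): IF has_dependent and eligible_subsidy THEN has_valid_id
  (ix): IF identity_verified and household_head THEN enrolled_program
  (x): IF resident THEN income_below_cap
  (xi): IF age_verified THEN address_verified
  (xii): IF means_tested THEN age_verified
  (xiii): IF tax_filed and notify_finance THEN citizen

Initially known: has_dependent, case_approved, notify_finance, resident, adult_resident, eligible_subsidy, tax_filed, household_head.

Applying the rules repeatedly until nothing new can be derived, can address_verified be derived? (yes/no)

Round 1 fires (ii), (viii), (x), (xiii), giving application_complete, has_valid_id, income_below_cap, citizen.
Round 2 fires (i), (v), giving means_tested, cond_1.
Round 3 fires (xii), giving age_verified.
Round 4 fires (iv), (vi), (xi), giving eligible_tier1, over_18, address_verified.
address_verified appears in round 4, so it is derivable.

yes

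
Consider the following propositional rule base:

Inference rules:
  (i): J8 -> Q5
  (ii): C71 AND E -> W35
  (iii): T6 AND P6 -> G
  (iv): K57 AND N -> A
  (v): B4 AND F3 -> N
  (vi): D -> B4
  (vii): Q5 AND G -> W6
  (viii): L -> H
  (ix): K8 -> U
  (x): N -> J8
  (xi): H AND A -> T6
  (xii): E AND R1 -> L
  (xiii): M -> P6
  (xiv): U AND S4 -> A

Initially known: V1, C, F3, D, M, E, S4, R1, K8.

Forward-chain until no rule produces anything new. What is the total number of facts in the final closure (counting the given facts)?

21

Round 1 fires (vi), (ix), (xii), (xiii), giving B4, U, L, P6.
Round 2 fires (v), (viii), (xiv), giving N, H, A.
Round 3 fires (x), (xi), giving J8, T6.
Round 4 fires (i), (iii), giving Q5, G.
Round 5 fires (vii), giving W6.
Closure: {A, B4, C, D, E, F3, G, H, J8, K8, L, M, N, P6, Q5, R1, S4, T6, U, V1, W6} — 21 facts.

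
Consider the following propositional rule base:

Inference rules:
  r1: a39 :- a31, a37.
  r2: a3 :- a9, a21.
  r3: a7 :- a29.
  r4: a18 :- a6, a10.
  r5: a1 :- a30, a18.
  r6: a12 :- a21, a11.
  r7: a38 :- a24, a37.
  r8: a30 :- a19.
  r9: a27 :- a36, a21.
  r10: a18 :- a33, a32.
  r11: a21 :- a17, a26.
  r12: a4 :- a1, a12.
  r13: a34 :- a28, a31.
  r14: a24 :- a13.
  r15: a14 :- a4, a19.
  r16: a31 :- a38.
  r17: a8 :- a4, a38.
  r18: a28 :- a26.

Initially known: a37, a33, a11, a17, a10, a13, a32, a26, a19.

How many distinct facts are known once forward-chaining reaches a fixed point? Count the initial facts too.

23

Round 1: r8 [a30 :- a19.]; r10 [a18 :- a33, a32.]; r11 [a21 :- a17, a26.]; r14 [a24 :- a13.]; r18 [a28 :- a26.]. Adds a30, a18, a21, a24, a28.
Round 2: r5 [a1 :- a30, a18.]; r6 [a12 :- a21, a11.]; r7 [a38 :- a24, a37.]. Adds a1, a12, a38.
Round 3: r12 [a4 :- a1, a12.]; r16 [a31 :- a38.]. Adds a4, a31.
Round 4: r1 [a39 :- a31, a37.]; r13 [a34 :- a28, a31.]; r15 [a14 :- a4, a19.]; r17 [a8 :- a4, a38.]. Adds a39, a34, a14, a8.
Closure: {a1, a10, a11, a12, a13, a14, a17, a18, a19, a21, a24, a26, a28, a30, a31, a32, a33, a34, a37, a38, a39, a4, a8} — 23 facts.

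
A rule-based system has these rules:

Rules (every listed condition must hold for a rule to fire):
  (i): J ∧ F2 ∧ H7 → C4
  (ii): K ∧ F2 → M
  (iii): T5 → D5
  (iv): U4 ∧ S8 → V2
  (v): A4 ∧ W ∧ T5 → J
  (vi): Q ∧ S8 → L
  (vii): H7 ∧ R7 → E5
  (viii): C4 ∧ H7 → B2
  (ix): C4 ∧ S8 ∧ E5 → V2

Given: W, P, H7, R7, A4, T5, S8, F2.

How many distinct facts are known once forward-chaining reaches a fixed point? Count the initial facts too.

[1] (iii) [T5 → D5]; (v) [A4 ∧ W ∧ T5 → J]; (vii) [H7 ∧ R7 → E5]. ⇒ new: D5, J, E5.
[2] (i) [J ∧ F2 ∧ H7 → C4]. ⇒ new: C4.
[3] (viii) [C4 ∧ H7 → B2]; (ix) [C4 ∧ S8 ∧ E5 → V2]. ⇒ new: B2, V2.
Closure: {A4, B2, C4, D5, E5, F2, H7, J, P, R7, S8, T5, V2, W} — 14 facts.

14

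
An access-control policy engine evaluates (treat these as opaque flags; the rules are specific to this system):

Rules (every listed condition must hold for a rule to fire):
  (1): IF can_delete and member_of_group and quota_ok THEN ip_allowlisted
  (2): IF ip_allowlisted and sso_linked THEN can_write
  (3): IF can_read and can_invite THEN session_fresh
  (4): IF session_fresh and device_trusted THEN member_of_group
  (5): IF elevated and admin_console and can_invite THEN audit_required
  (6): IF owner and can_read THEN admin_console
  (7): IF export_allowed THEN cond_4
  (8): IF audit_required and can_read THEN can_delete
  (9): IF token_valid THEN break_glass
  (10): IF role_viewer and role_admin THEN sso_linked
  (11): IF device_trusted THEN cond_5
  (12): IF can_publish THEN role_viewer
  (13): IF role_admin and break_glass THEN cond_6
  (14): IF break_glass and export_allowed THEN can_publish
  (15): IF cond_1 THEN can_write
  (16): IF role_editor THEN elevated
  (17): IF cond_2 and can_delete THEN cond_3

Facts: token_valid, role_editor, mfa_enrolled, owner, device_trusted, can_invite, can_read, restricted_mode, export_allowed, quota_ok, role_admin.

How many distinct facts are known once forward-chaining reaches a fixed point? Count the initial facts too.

26

Round 1 fires (3), (6), (7), (9), (11), (16), giving session_fresh, admin_console, cond_4, break_glass, cond_5, elevated.
Round 2 fires (4), (5), (13), (14), giving member_of_group, audit_required, cond_6, can_publish.
Round 3 fires (8), (12), giving can_delete, role_viewer.
Round 4 fires (1), (10), giving ip_allowlisted, sso_linked.
Round 5 fires (2), giving can_write.
Closure: {admin_console, audit_required, break_glass, can_delete, can_invite, can_publish, can_read, can_write, cond_4, cond_5, cond_6, device_trusted, elevated, export_allowed, ip_allowlisted, member_of_group, mfa_enrolled, owner, quota_ok, restricted_mode, role_admin, role_editor, role_viewer, session_fresh, sso_linked, token_valid} — 26 facts.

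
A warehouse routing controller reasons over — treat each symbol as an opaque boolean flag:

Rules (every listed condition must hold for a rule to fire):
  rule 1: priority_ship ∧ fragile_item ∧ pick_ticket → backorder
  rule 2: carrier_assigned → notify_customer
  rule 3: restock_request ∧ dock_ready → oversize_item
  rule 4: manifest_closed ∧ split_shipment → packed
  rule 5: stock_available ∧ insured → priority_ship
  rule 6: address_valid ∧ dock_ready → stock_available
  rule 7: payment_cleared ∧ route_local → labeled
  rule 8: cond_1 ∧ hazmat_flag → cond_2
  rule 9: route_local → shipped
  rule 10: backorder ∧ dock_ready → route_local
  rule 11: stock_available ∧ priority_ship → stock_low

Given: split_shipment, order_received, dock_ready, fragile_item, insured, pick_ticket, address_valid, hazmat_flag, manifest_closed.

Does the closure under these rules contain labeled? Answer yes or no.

no

Round 1 — rule 4, rule 6, derive packed, stock_available.
Round 2 — rule 5, derive priority_ship.
Round 3 — rule 1, rule 11, derive backorder, stock_low.
Round 4 — rule 10, derive route_local.
Round 5 — rule 9, derive shipped.
Fixed point reached. labeled is concluded only by rule 7; rule 7 needs payment_cleared (never derived).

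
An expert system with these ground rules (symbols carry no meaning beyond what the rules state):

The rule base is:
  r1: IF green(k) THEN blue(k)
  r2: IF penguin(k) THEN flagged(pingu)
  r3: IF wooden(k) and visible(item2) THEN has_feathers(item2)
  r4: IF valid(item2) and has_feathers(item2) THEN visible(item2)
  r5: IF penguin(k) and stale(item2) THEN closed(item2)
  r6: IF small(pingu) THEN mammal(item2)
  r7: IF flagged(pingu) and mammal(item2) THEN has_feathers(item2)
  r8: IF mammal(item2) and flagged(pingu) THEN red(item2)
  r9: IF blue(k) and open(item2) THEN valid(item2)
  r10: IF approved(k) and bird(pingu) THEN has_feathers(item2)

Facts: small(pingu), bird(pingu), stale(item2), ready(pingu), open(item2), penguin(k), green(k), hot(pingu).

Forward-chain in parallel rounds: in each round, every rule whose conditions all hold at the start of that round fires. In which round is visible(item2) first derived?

Round 1 — r1, r2, r5, r6, derive blue(k), flagged(pingu), closed(item2), mammal(item2).
Round 2 — r7, r8, r9, derive has_feathers(item2), red(item2), valid(item2).
Round 3 — r4, derive visible(item2).
visible(item2) first appears in round 3.

3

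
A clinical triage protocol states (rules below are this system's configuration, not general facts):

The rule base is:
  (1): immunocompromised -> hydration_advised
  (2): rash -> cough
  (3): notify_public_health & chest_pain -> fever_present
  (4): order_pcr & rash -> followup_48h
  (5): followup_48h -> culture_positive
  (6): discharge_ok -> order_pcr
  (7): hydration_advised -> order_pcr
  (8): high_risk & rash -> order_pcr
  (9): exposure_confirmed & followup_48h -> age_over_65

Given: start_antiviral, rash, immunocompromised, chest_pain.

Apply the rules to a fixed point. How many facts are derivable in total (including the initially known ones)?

Round 1 fires (1), (2), giving hydration_advised, cough.
Round 2 fires (7), giving order_pcr.
Round 3 fires (4), giving followup_48h.
Round 4 fires (5), giving culture_positive.
Closure: {chest_pain, cough, culture_positive, followup_48h, hydration_advised, immunocompromised, order_pcr, rash, start_antiviral} — 9 facts.

9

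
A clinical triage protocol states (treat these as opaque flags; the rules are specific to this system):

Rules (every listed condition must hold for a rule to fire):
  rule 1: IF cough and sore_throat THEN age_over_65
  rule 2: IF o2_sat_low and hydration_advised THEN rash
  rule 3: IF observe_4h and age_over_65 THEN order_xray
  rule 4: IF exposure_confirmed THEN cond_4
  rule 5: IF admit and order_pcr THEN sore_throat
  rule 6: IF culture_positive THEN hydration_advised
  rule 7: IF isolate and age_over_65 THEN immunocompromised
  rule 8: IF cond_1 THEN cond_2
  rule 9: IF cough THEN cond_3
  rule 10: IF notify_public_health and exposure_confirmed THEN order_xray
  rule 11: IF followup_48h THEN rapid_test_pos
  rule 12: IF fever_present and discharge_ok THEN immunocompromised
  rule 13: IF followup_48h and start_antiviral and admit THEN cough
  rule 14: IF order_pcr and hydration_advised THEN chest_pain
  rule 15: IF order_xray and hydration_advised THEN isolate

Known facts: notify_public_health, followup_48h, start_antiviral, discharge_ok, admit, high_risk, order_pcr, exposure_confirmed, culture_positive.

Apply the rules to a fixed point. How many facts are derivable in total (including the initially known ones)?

20

Round 1 — rule 4, rule 5, rule 6, rule 10, rule 11, rule 13, derive cond_4, sore_throat, hydration_advised, order_xray, rapid_test_pos, cough.
Round 2 — rule 1, rule 9, rule 14, rule 15, derive age_over_65, cond_3, chest_pain, isolate.
Round 3 — rule 7, derive immunocompromised.
Closure: {admit, age_over_65, chest_pain, cond_3, cond_4, cough, culture_positive, discharge_ok, exposure_confirmed, followup_48h, high_risk, hydration_advised, immunocompromised, isolate, notify_public_health, order_pcr, order_xray, rapid_test_pos, sore_throat, start_antiviral} — 20 facts.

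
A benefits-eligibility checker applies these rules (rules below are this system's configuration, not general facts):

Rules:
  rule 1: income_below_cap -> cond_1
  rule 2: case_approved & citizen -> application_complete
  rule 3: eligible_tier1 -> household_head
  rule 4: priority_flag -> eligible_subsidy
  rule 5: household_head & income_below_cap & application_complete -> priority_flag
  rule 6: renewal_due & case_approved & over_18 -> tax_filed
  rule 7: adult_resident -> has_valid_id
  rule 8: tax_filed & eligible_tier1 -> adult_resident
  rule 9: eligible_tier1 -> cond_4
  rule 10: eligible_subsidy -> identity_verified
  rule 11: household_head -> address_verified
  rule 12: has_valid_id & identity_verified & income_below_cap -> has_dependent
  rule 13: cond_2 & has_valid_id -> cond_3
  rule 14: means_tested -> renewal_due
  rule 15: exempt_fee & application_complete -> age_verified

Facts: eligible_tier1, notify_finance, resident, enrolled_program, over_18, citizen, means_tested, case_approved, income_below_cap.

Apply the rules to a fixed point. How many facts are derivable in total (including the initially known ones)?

Round 1: rule 1 [income_below_cap -> cond_1]; rule 2 [case_approved & citizen -> application_complete]; rule 3 [eligible_tier1 -> household_head]; rule 9 [eligible_tier1 -> cond_4]; rule 14 [means_tested -> renewal_due]. New: cond_1, application_complete, household_head, cond_4, renewal_due.
Round 2: rule 5 [household_head & income_below_cap & application_complete -> priority_flag]; rule 6 [renewal_due & case_approved & over_18 -> tax_filed]; rule 11 [household_head -> address_verified]. New: priority_flag, tax_filed, address_verified.
Round 3: rule 4 [priority_flag -> eligible_subsidy]; rule 8 [tax_filed & eligible_tier1 -> adult_resident]. New: eligible_subsidy, adult_resident.
Round 4: rule 7 [adult_resident -> has_valid_id]; rule 10 [eligible_subsidy -> identity_verified]. New: has_valid_id, identity_verified.
Round 5: rule 12 [has_valid_id & identity_verified & income_below_cap -> has_dependent]. New: has_dependent.
Closure: {address_verified, adult_resident, application_complete, case_approved, citizen, cond_1, cond_4, eligible_subsidy, eligible_tier1, enrolled_program, has_dependent, has_valid_id, household_head, identity_verified, income_below_cap, means_tested, notify_finance, over_18, priority_flag, renewal_due, resident, tax_filed} — 22 facts.

22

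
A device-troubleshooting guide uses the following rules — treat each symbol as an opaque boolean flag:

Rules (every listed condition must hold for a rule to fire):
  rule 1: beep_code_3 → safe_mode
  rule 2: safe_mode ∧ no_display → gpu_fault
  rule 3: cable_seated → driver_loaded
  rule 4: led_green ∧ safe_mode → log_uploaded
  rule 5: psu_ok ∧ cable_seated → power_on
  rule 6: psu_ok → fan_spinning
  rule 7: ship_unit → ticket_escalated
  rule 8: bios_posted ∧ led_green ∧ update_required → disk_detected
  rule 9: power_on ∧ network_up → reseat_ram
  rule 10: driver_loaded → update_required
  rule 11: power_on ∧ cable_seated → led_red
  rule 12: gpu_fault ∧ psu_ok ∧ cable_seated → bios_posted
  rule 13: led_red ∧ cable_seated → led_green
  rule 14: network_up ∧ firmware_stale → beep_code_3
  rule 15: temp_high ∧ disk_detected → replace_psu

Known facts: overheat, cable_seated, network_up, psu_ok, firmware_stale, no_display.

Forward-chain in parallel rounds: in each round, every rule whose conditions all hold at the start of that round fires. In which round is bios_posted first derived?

Round 1: rule 3 [cable_seated → driver_loaded]; rule 5 [psu_ok ∧ cable_seated → power_on]; rule 6 [psu_ok → fan_spinning]; rule 14 [network_up ∧ firmware_stale → beep_code_3]. Adds driver_loaded, power_on, fan_spinning, beep_code_3.
Round 2: rule 1 [beep_code_3 → safe_mode]; rule 9 [power_on ∧ network_up → reseat_ram]; rule 10 [driver_loaded → update_required]; rule 11 [power_on ∧ cable_seated → led_red]. Adds safe_mode, reseat_ram, update_required, led_red.
Round 3: rule 2 [safe_mode ∧ no_display → gpu_fault]; rule 13 [led_red ∧ cable_seated → led_green]. Adds gpu_fault, led_green.
Round 4: rule 4 [led_green ∧ safe_mode → log_uploaded]; rule 12 [gpu_fault ∧ psu_ok ∧ cable_seated → bios_posted]. Adds log_uploaded, bios_posted.
bios_posted first appears in round 4.

4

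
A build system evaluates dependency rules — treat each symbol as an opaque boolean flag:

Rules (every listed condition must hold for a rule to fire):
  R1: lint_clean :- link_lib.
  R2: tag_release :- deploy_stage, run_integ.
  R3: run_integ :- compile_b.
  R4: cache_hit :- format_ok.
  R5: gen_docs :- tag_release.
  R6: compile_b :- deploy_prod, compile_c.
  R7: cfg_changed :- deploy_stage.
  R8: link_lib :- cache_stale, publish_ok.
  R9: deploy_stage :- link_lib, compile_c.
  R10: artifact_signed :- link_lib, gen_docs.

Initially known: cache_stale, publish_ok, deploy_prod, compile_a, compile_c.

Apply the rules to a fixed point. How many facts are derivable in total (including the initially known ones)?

14

Round 1: R6 [compile_b :- deploy_prod, compile_c.]; R8 [link_lib :- cache_stale, publish_ok.]. Adds compile_b, link_lib.
Round 2: R1 [lint_clean :- link_lib.]; R3 [run_integ :- compile_b.]; R9 [deploy_stage :- link_lib, compile_c.]. Adds lint_clean, run_integ, deploy_stage.
Round 3: R2 [tag_release :- deploy_stage, run_integ.]; R7 [cfg_changed :- deploy_stage.]. Adds tag_release, cfg_changed.
Round 4: R5 [gen_docs :- tag_release.]. Adds gen_docs.
Round 5: R10 [artifact_signed :- link_lib, gen_docs.]. Adds artifact_signed.
Closure: {artifact_signed, cache_stale, cfg_changed, compile_a, compile_b, compile_c, deploy_prod, deploy_stage, gen_docs, link_lib, lint_clean, publish_ok, run_integ, tag_release} — 14 facts.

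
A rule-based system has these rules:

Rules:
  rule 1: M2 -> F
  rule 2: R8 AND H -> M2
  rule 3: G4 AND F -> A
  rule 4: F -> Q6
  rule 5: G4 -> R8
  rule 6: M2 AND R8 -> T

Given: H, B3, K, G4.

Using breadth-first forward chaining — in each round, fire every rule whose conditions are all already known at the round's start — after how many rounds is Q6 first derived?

4

Round 1 — rule 5, derive R8.
Round 2 — rule 2, derive M2.
Round 3 — rule 1, rule 6, derive F, T.
Round 4 — rule 3, rule 4, derive A, Q6.
Q6 first appears in round 4.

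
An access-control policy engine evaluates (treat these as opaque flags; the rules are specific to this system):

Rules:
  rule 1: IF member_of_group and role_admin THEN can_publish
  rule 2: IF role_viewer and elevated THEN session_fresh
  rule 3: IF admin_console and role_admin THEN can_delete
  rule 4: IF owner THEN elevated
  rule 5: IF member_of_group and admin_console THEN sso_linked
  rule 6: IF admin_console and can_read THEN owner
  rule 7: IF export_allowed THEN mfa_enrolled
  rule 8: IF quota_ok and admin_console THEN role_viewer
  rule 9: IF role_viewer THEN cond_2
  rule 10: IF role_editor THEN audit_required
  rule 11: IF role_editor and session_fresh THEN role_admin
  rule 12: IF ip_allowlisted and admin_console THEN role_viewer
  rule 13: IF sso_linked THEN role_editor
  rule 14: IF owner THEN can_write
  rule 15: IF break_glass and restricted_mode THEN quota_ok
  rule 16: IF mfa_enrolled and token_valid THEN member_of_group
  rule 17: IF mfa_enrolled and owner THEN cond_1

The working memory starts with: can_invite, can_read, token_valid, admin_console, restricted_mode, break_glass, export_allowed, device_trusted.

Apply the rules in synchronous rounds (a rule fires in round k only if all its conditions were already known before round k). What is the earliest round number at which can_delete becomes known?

Round 1: rule 6 [IF admin_console and can_read THEN owner]; rule 7 [IF export_allowed THEN mfa_enrolled]; rule 15 [IF break_glass and restricted_mode THEN quota_ok]. New: owner, mfa_enrolled, quota_ok.
Round 2: rule 4 [IF owner THEN elevated]; rule 8 [IF quota_ok and admin_console THEN role_viewer]; rule 14 [IF owner THEN can_write]; rule 16 [IF mfa_enrolled and token_valid THEN member_of_group]; rule 17 [IF mfa_enrolled and owner THEN cond_1]. New: elevated, role_viewer, can_write, member_of_group, cond_1.
Round 3: rule 2 [IF role_viewer and elevated THEN session_fresh]; rule 5 [IF member_of_group and admin_console THEN sso_linked]; rule 9 [IF role_viewer THEN cond_2]. New: session_fresh, sso_linked, cond_2.
Round 4: rule 13 [IF sso_linked THEN role_editor]. New: role_editor.
Round 5: rule 10 [IF role_editor THEN audit_required]; rule 11 [IF role_editor and session_fresh THEN role_admin]. New: audit_required, role_admin.
Round 6: rule 1 [IF member_of_group and role_admin THEN can_publish]; rule 3 [IF admin_console and role_admin THEN can_delete]. New: can_publish, can_delete.
can_delete first appears in round 6.

6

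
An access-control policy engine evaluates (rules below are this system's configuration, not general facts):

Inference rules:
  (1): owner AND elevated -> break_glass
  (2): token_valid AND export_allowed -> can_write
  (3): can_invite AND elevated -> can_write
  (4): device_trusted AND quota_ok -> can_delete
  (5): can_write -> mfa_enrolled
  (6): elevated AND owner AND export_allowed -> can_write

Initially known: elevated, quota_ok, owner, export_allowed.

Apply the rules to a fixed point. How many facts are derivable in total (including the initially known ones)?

7

Round 1 fires (1), (6), giving break_glass, can_write.
Round 2 fires (5), giving mfa_enrolled.
Closure: {break_glass, can_write, elevated, export_allowed, mfa_enrolled, owner, quota_ok} — 7 facts.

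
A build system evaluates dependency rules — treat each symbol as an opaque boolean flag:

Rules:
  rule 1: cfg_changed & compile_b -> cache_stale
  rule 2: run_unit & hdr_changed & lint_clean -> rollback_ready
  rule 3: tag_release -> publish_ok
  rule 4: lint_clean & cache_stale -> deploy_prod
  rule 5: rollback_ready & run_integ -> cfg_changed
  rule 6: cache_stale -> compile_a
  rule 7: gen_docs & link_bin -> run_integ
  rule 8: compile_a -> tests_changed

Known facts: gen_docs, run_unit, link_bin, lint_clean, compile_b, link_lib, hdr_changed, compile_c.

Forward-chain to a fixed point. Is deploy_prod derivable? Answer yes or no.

yes

[1] rule 2 [run_unit & hdr_changed & lint_clean -> rollback_ready]; rule 7 [gen_docs & link_bin -> run_integ]. ⇒ new: rollback_ready, run_integ.
[2] rule 5 [rollback_ready & run_integ -> cfg_changed]. ⇒ new: cfg_changed.
[3] rule 1 [cfg_changed & compile_b -> cache_stale]. ⇒ new: cache_stale.
[4] rule 4 [lint_clean & cache_stale -> deploy_prod]; rule 6 [cache_stale -> compile_a]. ⇒ new: deploy_prod, compile_a.
[5] rule 8 [compile_a -> tests_changed]. ⇒ new: tests_changed.
deploy_prod appears in round 4, so it is derivable.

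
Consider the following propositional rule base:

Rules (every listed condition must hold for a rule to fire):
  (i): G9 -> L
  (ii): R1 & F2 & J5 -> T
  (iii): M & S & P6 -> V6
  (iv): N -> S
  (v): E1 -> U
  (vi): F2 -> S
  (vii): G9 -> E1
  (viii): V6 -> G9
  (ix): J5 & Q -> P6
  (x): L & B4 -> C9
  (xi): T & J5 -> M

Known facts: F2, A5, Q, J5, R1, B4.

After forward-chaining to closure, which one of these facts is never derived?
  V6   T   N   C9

Round 1 — (ii), (vi), (ix), derive T, S, P6.
Round 2 — (xi), derive M.
Round 3 — (iii), derive V6.
Round 4 — (viii), derive G9.
Round 5 — (i), (vii), derive L, E1.
Round 6 — (v), (x), derive U, C9.
Derived: C9 (round 6), V6 (round 3), T (round 1). N never appears in any round.

N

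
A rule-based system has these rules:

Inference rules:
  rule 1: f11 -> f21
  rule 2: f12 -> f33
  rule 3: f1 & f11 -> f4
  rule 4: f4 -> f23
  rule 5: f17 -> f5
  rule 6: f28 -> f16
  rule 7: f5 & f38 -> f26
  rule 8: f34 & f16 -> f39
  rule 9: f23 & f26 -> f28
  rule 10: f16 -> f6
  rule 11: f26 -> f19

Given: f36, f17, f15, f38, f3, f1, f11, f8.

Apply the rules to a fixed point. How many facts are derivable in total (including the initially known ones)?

Round 1: rule 1 [f11 -> f21]; rule 3 [f1 & f11 -> f4]; rule 5 [f17 -> f5]. Adds f21, f4, f5.
Round 2: rule 4 [f4 -> f23]; rule 7 [f5 & f38 -> f26]. Adds f23, f26.
Round 3: rule 9 [f23 & f26 -> f28]; rule 11 [f26 -> f19]. Adds f28, f19.
Round 4: rule 6 [f28 -> f16]. Adds f16.
Round 5: rule 10 [f16 -> f6]. Adds f6.
Closure: {f1, f11, f15, f16, f17, f19, f21, f23, f26, f28, f3, f36, f38, f4, f5, f6, f8} — 17 facts.

17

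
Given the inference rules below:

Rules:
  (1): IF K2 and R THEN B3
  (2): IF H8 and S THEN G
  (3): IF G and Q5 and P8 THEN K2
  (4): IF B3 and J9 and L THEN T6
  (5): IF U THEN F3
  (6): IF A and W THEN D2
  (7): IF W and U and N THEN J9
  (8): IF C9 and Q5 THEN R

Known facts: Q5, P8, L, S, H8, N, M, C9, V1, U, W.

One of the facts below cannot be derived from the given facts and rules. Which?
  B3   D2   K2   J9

Round 1 fires (2), (5), (7), (8), giving G, F3, J9, R.
Round 2 fires (3), giving K2.
Round 3 fires (1), giving B3.
Round 4 fires (4), giving T6.
Derived: K2 (round 2), B3 (round 3), J9 (round 1). D2 never appears in any round.

D2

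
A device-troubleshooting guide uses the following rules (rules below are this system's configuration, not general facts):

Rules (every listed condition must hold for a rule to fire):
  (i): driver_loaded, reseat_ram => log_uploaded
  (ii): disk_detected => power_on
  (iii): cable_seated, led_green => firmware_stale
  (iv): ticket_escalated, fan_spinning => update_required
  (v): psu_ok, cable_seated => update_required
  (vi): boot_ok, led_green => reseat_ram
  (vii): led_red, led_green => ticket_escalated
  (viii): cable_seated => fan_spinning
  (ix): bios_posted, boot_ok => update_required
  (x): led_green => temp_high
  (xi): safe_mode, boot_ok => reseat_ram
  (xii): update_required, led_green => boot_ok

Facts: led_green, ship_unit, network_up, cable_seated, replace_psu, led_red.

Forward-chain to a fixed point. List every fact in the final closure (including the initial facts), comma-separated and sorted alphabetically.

Round 1: (iii) [cable_seated, led_green => firmware_stale]; (vii) [led_red, led_green => ticket_escalated]; (viii) [cable_seated => fan_spinning]; (x) [led_green => temp_high]. New: firmware_stale, ticket_escalated, fan_spinning, temp_high.
Round 2: (iv) [ticket_escalated, fan_spinning => update_required]. New: update_required.
Round 3: (xii) [update_required, led_green => boot_ok]. New: boot_ok.
Round 4: (vi) [boot_ok, led_green => reseat_ram]. New: reseat_ram.

boot_ok, cable_seated, fan_spinning, firmware_stale, led_green, led_red, network_up, replace_psu, reseat_ram, ship_unit, temp_high, ticket_escalated, update_required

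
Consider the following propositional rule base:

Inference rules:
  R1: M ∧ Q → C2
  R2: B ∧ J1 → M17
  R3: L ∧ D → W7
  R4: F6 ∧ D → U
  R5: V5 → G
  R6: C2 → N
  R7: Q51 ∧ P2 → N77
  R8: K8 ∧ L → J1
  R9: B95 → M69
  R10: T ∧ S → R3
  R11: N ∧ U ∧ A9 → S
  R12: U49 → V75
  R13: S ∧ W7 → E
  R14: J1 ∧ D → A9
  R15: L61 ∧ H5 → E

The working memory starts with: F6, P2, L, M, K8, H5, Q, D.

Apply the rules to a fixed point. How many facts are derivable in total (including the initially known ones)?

16

Round 1: R1 [M ∧ Q → C2]; R3 [L ∧ D → W7]; R4 [F6 ∧ D → U]; R8 [K8 ∧ L → J1]. Adds C2, W7, U, J1.
Round 2: R6 [C2 → N]; R14 [J1 ∧ D → A9]. Adds N, A9.
Round 3: R11 [N ∧ U ∧ A9 → S]. Adds S.
Round 4: R13 [S ∧ W7 → E]. Adds E.
Closure: {A9, C2, D, E, F6, H5, J1, K8, L, M, N, P2, Q, S, U, W7} — 16 facts.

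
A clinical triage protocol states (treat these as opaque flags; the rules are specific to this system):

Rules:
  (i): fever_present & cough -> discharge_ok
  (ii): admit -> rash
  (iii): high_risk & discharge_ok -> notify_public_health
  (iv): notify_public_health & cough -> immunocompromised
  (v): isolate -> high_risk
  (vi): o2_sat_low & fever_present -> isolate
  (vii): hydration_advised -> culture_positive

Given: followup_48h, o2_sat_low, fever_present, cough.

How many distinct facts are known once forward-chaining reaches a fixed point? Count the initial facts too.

9

Round 1 — (i), (vi), derive discharge_ok, isolate.
Round 2 — (v), derive high_risk.
Round 3 — (iii), derive notify_public_health.
Round 4 — (iv), derive immunocompromised.
Closure: {cough, discharge_ok, fever_present, followup_48h, high_risk, immunocompromised, isolate, notify_public_health, o2_sat_low} — 9 facts.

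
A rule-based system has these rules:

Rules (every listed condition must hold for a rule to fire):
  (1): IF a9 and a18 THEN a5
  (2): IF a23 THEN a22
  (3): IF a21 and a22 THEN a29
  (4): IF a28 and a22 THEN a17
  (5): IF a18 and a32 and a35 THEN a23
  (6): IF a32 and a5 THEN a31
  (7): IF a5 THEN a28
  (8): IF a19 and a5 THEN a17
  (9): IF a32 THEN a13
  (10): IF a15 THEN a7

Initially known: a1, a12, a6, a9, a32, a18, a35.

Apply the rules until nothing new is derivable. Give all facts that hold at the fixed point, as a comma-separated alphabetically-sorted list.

[1] (1) [IF a9 and a18 THEN a5]; (5) [IF a18 and a32 and a35 THEN a23]; (9) [IF a32 THEN a13]. ⇒ new: a5, a23, a13.
[2] (2) [IF a23 THEN a22]; (6) [IF a32 and a5 THEN a31]; (7) [IF a5 THEN a28]. ⇒ new: a22, a31, a28.
[3] (4) [IF a28 and a22 THEN a17]. ⇒ new: a17.

a1, a12, a13, a17, a18, a22, a23, a28, a31, a32, a35, a5, a6, a9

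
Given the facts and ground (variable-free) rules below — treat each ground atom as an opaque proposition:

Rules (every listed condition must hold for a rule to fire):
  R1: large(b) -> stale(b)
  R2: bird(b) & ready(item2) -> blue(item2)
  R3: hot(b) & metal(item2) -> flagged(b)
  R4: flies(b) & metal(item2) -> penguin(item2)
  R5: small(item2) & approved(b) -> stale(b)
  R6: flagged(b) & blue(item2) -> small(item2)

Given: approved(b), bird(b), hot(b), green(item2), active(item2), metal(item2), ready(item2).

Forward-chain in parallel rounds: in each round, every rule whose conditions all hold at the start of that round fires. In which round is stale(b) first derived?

Round 1 — R2, R3, derive blue(item2), flagged(b).
Round 2 — R6, derive small(item2).
Round 3 — R5, derive stale(b).
stale(b) first appears in round 3.

3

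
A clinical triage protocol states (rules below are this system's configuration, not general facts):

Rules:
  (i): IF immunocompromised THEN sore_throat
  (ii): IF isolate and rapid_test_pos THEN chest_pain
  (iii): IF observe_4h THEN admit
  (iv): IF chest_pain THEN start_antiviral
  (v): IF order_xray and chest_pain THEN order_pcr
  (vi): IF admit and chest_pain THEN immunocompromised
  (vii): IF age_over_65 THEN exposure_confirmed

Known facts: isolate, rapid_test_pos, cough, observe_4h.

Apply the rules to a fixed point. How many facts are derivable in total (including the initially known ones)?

9

Round 1: (ii) [IF isolate and rapid_test_pos THEN chest_pain]; (iii) [IF observe_4h THEN admit]. New: chest_pain, admit.
Round 2: (iv) [IF chest_pain THEN start_antiviral]; (vi) [IF admit and chest_pain THEN immunocompromised]. New: start_antiviral, immunocompromised.
Round 3: (i) [IF immunocompromised THEN sore_throat]. New: sore_throat.
Closure: {admit, chest_pain, cough, immunocompromised, isolate, observe_4h, rapid_test_pos, sore_throat, start_antiviral} — 9 facts.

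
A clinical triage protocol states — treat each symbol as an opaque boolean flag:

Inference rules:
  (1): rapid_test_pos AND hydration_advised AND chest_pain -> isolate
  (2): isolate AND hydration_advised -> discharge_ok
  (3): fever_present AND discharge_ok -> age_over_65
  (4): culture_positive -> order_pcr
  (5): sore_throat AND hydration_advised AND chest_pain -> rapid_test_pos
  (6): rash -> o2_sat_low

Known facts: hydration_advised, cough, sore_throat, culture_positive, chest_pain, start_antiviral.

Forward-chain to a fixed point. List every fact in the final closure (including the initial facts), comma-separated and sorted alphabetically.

chest_pain, cough, culture_positive, discharge_ok, hydration_advised, isolate, order_pcr, rapid_test_pos, sore_throat, start_antiviral

Round 1: (4) [culture_positive -> order_pcr]; (5) [sore_throat AND hydration_advised AND chest_pain -> rapid_test_pos]. New: order_pcr, rapid_test_pos.
Round 2: (1) [rapid_test_pos AND hydration_advised AND chest_pain -> isolate]. New: isolate.
Round 3: (2) [isolate AND hydration_advised -> discharge_ok]. New: discharge_ok.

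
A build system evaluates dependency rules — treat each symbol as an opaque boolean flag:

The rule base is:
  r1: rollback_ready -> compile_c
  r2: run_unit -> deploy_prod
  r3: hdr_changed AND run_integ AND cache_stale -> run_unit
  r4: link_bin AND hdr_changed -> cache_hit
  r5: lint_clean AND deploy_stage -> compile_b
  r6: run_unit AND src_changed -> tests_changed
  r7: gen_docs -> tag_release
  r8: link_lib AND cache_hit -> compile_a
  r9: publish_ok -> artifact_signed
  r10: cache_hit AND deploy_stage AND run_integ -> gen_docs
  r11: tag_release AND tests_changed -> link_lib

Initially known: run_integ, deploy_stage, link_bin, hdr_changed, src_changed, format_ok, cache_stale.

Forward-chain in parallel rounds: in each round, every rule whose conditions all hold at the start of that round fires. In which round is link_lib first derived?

Round 1: r3 [hdr_changed AND run_integ AND cache_stale -> run_unit]; r4 [link_bin AND hdr_changed -> cache_hit]. New: run_unit, cache_hit.
Round 2: r2 [run_unit -> deploy_prod]; r6 [run_unit AND src_changed -> tests_changed]; r10 [cache_hit AND deploy_stage AND run_integ -> gen_docs]. New: deploy_prod, tests_changed, gen_docs.
Round 3: r7 [gen_docs -> tag_release]. New: tag_release.
Round 4: r11 [tag_release AND tests_changed -> link_lib]. New: link_lib.
link_lib first appears in round 4.

4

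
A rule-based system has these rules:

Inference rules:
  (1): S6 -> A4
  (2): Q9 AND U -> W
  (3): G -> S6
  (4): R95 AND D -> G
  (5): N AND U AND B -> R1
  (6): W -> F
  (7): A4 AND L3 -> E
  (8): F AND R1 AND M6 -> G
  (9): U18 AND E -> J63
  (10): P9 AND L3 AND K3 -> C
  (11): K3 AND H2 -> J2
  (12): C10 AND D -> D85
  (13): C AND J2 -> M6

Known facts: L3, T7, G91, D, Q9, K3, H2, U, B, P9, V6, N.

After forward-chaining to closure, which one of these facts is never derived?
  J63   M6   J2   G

J63

[1] (2) [Q9 AND U -> W]; (5) [N AND U AND B -> R1]; (10) [P9 AND L3 AND K3 -> C]; (11) [K3 AND H2 -> J2]. ⇒ new: W, R1, C, J2.
[2] (6) [W -> F]; (13) [C AND J2 -> M6]. ⇒ new: F, M6.
[3] (8) [F AND R1 AND M6 -> G]. ⇒ new: G.
[4] (3) [G -> S6]. ⇒ new: S6.
[5] (1) [S6 -> A4]. ⇒ new: A4.
[6] (7) [A4 AND L3 -> E]. ⇒ new: E.
Derived: G (round 3), M6 (round 2), J2 (round 1). J63 never appears in any round.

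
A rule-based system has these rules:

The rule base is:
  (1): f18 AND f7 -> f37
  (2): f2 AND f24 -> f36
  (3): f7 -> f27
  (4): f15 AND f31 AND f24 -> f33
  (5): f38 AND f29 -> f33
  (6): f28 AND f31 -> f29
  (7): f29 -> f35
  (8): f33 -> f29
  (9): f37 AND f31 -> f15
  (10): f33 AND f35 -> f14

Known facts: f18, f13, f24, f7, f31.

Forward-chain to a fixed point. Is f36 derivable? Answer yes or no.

no

Round 1: (1) [f18 AND f7 -> f37]; (3) [f7 -> f27]. New: f37, f27.
Round 2: (9) [f37 AND f31 -> f15]. New: f15.
Round 3: (4) [f15 AND f31 AND f24 -> f33]. New: f33.
Round 4: (8) [f33 -> f29]. New: f29.
Round 5: (7) [f29 -> f35]. New: f35.
Round 6: (10) [f33 AND f35 -> f14]. New: f14.
Fixed point reached. f36 is concluded only by (2); (2) needs f2 (never derived).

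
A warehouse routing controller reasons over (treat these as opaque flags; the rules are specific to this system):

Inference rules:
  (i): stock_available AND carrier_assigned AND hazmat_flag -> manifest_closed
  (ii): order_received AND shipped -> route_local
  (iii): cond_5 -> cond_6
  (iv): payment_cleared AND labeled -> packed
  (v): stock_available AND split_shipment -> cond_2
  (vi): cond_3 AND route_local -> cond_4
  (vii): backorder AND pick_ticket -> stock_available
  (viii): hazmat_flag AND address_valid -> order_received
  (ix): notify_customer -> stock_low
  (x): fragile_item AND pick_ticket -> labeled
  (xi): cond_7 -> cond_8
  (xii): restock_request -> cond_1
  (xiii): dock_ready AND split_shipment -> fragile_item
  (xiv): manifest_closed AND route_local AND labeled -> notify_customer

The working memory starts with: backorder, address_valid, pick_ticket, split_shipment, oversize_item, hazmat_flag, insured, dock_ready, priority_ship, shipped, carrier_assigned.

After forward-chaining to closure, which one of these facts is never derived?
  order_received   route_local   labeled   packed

packed

[1] (vii) [backorder AND pick_ticket -> stock_available]; (viii) [hazmat_flag AND address_valid -> order_received]; (xiii) [dock_ready AND split_shipment -> fragile_item]. ⇒ new: stock_available, order_received, fragile_item.
[2] (i) [stock_available AND carrier_assigned AND hazmat_flag -> manifest_closed]; (ii) [order_received AND shipped -> route_local]; (v) [stock_available AND split_shipment -> cond_2]; (x) [fragile_item AND pick_ticket -> labeled]. ⇒ new: manifest_closed, route_local, cond_2, labeled.
[3] (xiv) [manifest_closed AND route_local AND labeled -> notify_customer]. ⇒ new: notify_customer.
[4] (ix) [notify_customer -> stock_low]. ⇒ new: stock_low.
Derived: labeled (round 2), route_local (round 2), order_received (round 1). packed never appears in any round.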